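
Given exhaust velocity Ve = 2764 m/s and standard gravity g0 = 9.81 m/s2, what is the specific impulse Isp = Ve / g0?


Isp = Ve / g0 = 2764 / 9.81 = 281.8 s

281.8 s


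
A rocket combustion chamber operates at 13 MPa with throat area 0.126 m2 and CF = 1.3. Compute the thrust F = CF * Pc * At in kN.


F = 1.3 * 13e6 * 0.126 = 2.1294e+06 N = 2129.4 kN

2129.4 kN


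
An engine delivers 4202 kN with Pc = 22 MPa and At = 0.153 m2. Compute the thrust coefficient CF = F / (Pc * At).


CF = 4202000 / (22e6 * 0.153) = 1.25

1.25


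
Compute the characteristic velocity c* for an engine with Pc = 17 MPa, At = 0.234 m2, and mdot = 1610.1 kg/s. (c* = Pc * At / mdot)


c* = 17e6 * 0.234 / 1610.1 = 2471 m/s

2471 m/s


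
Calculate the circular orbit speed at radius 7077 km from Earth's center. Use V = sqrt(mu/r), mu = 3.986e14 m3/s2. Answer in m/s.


V = sqrt(3.986e14 / 7077000) = 7505 m/s

7505 m/s


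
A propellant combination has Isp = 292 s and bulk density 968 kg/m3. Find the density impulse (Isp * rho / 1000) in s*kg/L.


rho*Isp = 292 * 968 / 1000 = 283 s*kg/L

283 s*kg/L


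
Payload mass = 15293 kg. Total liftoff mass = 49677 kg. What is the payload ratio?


PR = 15293 / 49677 = 0.3078

0.3078


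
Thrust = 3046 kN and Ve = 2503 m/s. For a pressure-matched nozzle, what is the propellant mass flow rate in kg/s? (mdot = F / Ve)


mdot = F / Ve = 3046000 / 2503 = 1216.9 kg/s

1216.9 kg/s


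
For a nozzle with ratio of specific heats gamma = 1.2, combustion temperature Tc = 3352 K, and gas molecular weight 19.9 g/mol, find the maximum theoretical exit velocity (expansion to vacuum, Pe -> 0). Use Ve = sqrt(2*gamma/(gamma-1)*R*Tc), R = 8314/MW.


R = 8314 / 19.9 = 417.79 J/(kg.K)
Ve = sqrt(2 * 1.2 / (1.2 - 1) * 417.79 * 3352) = 4099 m/s

4099 m/s


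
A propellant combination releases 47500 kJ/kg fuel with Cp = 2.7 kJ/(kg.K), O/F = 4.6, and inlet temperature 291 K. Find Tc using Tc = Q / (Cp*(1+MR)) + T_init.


Tc = 47500 / (2.7 * (1 + 4.6)) + 291 = 3433 K

3433 K


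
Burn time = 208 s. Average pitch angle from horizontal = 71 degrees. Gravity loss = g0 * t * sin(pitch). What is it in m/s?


GL = 9.81 * 208 * sin(71 deg) = 1929 m/s

1929 m/s


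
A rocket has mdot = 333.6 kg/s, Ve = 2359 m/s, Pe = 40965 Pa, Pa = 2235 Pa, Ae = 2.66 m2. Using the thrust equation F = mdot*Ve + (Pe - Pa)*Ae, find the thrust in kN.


F = 333.6 * 2359 + (40965 - 2235) * 2.66 = 889984.0 N = 890.0 kN

890.0 kN


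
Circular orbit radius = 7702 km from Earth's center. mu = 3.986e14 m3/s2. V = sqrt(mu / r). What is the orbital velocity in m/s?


V = sqrt(3.986e14 / 7702000) = 7194 m/s

7194 m/s


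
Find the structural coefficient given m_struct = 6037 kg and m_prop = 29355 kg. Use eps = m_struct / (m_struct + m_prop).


eps = 6037 / (6037 + 29355) = 0.1706

0.1706


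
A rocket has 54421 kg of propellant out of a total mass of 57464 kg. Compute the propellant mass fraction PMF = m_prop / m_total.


PMF = 54421 / 57464 = 0.947

0.947


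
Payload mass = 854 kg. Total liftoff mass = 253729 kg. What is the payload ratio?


PR = 854 / 253729 = 0.0034

0.0034


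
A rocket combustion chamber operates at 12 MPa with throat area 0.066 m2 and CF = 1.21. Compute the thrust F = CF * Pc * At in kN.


F = 1.21 * 12e6 * 0.066 = 958320.0 N = 958.3 kN

958.3 kN


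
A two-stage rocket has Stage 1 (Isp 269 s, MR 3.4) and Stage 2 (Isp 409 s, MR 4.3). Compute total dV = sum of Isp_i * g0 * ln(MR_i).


dV1 = 269 * 9.81 * ln(3.4) = 3229.4 m/s
dV2 = 409 * 9.81 * ln(4.3) = 5852.4 m/s
Total dV = 3229.4 + 5852.4 = 9081.8 m/s ~ 9082 m/s

9082 m/s


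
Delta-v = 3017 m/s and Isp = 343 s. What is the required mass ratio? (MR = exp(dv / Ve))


Ve = 343 * 9.81 = 3364.83 m/s
MR = exp(3017 / 3364.83) = 2.451

2.451


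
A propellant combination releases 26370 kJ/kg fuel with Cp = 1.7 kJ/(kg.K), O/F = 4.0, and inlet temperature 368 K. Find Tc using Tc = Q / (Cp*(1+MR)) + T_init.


Tc = 26370 / (1.7 * (1 + 4.0)) + 368 = 3470 K

3470 K


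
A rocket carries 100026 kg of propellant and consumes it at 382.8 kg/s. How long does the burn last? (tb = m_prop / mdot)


tb = 100026 / 382.8 = 261.3 s

261.3 s


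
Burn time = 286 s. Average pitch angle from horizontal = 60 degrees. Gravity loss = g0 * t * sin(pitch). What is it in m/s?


GL = 9.81 * 286 * sin(60 deg) = 2430 m/s

2430 m/s


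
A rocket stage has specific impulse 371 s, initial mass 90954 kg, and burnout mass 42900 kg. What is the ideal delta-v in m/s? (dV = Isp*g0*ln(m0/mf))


Ve = 371 * 9.81 = 3639.51 m/s
dV = 3639.51 * ln(90954/42900) = 2735 m/s

2735 m/s


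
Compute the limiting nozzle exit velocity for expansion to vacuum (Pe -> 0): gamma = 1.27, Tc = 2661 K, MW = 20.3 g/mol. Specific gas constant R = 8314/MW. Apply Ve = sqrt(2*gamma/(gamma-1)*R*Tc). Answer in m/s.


R = 8314 / 20.3 = 409.56 J/(kg.K)
Ve = sqrt(2 * 1.27 / (1.27 - 1) * 409.56 * 2661) = 3202 m/s

3202 m/s


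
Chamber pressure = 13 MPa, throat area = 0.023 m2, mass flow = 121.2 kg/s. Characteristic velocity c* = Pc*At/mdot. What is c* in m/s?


c* = 13e6 * 0.023 / 121.2 = 2467 m/s

2467 m/s


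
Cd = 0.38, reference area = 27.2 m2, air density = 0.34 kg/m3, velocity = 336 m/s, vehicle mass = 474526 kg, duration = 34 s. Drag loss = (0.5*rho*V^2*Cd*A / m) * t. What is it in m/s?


D = 0.5 * 0.34 * 336^2 * 0.38 * 27.2 = 198371.82 N
a = 198371.82 / 474526 = 0.418 m/s2
dV = 0.418 * 34 = 14.2 m/s

14.2 m/s


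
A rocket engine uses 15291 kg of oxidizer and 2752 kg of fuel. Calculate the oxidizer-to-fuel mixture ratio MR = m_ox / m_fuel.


MR = 15291 / 2752 = 5.56

5.56


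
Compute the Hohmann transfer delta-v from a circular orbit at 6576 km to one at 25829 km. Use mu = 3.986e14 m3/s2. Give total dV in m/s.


V1 = sqrt(mu/r1) = 7785.52 m/s
dV1 = V1*(sqrt(2*r2/(r1+r2)) - 1) = 2044.41 m/s
V2 = sqrt(mu/r2) = 3928.39 m/s
dV2 = V2*(1 - sqrt(2*r1/(r1+r2))) = 1425.72 m/s
Total dV = 3470 m/s

3470 m/s


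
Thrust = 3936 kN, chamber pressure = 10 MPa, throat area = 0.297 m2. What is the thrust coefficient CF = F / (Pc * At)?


CF = 3936000 / (10e6 * 0.297) = 1.33

1.33


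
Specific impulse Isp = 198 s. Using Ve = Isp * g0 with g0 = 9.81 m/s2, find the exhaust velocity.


Ve = Isp * g0 = 198 * 9.81 = 1942.4 m/s

1942.4 m/s


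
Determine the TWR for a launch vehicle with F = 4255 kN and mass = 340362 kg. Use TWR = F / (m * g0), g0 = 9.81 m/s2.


TWR = 4255000 / (340362 * 9.81) = 1.27

1.27


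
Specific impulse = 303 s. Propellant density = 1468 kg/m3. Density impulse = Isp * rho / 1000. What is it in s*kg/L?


rho*Isp = 303 * 1468 / 1000 = 445 s*kg/L

445 s*kg/L


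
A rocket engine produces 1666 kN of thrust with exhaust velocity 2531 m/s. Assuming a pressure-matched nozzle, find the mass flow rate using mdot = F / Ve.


mdot = F / Ve = 1666000 / 2531 = 658.2 kg/s

658.2 kg/s


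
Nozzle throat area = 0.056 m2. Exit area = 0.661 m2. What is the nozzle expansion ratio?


AR = 0.661 / 0.056 = 11.8

11.8


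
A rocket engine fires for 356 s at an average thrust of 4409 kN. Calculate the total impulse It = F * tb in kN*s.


It = 4409 * 356 = 1569604 kN*s

1569604 kN*s


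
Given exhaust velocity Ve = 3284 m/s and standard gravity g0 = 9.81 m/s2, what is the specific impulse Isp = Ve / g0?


Isp = Ve / g0 = 3284 / 9.81 = 334.8 s

334.8 s


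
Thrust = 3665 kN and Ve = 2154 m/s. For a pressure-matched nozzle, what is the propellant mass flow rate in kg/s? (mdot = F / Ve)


mdot = F / Ve = 3665000 / 2154 = 1701.5 kg/s

1701.5 kg/s


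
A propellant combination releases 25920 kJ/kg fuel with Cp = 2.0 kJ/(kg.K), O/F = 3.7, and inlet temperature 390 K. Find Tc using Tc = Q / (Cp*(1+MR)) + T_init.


Tc = 25920 / (2.0 * (1 + 3.7)) + 390 = 3147 K

3147 K


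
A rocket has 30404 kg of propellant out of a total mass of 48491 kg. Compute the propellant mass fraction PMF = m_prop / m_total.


PMF = 30404 / 48491 = 0.627

0.627


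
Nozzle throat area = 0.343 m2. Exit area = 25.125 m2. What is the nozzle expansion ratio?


AR = 25.125 / 0.343 = 73.3

73.3


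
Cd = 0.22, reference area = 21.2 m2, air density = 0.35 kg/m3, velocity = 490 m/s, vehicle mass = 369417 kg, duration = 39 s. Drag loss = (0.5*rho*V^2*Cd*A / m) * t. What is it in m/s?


D = 0.5 * 0.35 * 490^2 * 0.22 * 21.2 = 195969.62 N
a = 195969.62 / 369417 = 0.5305 m/s2
dV = 0.5305 * 39 = 20.7 m/s

20.7 m/s


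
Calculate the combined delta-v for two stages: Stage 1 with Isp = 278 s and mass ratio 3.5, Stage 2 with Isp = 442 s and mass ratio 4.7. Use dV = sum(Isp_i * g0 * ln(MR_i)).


dV1 = 278 * 9.81 * ln(3.5) = 3416.5 m/s
dV2 = 442 * 9.81 * ln(4.7) = 6710.3 m/s
Total dV = 3416.5 + 6710.3 = 10126.8 m/s ~ 10127 m/s

10127 m/s


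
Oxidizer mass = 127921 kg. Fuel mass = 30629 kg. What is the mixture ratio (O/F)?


MR = 127921 / 30629 = 4.18

4.18


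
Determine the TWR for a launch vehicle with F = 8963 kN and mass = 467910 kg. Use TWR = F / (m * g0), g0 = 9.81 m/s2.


TWR = 8963000 / (467910 * 9.81) = 1.95

1.95


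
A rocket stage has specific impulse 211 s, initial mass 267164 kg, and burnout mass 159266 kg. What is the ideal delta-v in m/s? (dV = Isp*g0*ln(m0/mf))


Ve = 211 * 9.81 = 2069.91 m/s
dV = 2069.91 * ln(267164/159266) = 1071 m/s

1071 m/s


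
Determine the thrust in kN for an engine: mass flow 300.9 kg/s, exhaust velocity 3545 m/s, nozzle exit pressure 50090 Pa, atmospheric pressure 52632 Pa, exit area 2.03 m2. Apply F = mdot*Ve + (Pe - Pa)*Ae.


F = 300.9 * 3545 + (50090 - 52632) * 2.03 = 1.0615e+06 N = 1061.5 kN

1061.5 kN


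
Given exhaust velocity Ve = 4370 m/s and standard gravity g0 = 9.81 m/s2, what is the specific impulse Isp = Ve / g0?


Isp = Ve / g0 = 4370 / 9.81 = 445.5 s

445.5 s


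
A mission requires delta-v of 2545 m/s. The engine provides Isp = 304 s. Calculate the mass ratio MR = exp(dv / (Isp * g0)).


Ve = 304 * 9.81 = 2982.24 m/s
MR = exp(2545 / 2982.24) = 2.348

2.348


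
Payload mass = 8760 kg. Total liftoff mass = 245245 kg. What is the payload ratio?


PR = 8760 / 245245 = 0.0357

0.0357


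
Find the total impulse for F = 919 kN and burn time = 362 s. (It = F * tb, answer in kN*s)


It = 919 * 362 = 332678 kN*s

332678 kN*s


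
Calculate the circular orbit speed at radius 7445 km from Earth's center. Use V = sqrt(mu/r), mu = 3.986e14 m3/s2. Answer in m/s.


V = sqrt(3.986e14 / 7445000) = 7317 m/s

7317 m/s


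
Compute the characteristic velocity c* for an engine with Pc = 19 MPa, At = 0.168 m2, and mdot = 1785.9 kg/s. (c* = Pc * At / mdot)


c* = 19e6 * 0.168 / 1785.9 = 1787 m/s

1787 m/s


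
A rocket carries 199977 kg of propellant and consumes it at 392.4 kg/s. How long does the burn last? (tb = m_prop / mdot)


tb = 199977 / 392.4 = 509.6 s

509.6 s


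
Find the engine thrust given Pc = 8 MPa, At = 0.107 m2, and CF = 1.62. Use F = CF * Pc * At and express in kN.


F = 1.62 * 8e6 * 0.107 = 1.3867e+06 N = 1386.7 kN

1386.7 kN


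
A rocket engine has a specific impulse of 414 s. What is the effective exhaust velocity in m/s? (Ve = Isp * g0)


Ve = Isp * g0 = 414 * 9.81 = 4061.3 m/s

4061.3 m/s


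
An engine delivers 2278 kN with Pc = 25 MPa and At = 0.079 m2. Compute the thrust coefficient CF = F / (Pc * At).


CF = 2278000 / (25e6 * 0.079) = 1.15

1.15


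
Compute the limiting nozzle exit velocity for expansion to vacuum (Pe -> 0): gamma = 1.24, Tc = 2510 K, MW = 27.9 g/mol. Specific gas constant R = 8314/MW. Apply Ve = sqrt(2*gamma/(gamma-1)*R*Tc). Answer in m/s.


R = 8314 / 27.9 = 297.99 J/(kg.K)
Ve = sqrt(2 * 1.24 / (1.24 - 1) * 297.99 * 2510) = 2780 m/s

2780 m/s


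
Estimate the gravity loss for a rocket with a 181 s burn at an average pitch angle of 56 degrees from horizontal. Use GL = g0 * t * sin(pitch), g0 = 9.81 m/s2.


GL = 9.81 * 181 * sin(56 deg) = 1472 m/s

1472 m/s


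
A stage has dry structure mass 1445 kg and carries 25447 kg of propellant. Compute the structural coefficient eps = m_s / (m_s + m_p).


eps = 1445 / (1445 + 25447) = 0.0537

0.0537


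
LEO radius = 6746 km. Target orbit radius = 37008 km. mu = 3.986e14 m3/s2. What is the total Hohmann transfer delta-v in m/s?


V1 = sqrt(mu/r1) = 7686.8 m/s
dV1 = V1*(sqrt(2*r2/(r1+r2)) - 1) = 2310.89 m/s
V2 = sqrt(mu/r2) = 3281.87 m/s
dV2 = V2*(1 - sqrt(2*r1/(r1+r2))) = 1459.44 m/s
Total dV = 3770 m/s

3770 m/s


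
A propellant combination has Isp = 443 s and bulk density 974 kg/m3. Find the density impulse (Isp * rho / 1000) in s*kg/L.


rho*Isp = 443 * 974 / 1000 = 431 s*kg/L

431 s*kg/L


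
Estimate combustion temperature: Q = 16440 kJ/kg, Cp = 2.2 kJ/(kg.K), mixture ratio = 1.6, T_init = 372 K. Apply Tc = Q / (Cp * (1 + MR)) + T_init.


Tc = 16440 / (2.2 * (1 + 1.6)) + 372 = 3246 K

3246 K


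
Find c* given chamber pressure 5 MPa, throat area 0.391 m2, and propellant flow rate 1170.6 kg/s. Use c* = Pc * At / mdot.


c* = 5e6 * 0.391 / 1170.6 = 1670 m/s

1670 m/s


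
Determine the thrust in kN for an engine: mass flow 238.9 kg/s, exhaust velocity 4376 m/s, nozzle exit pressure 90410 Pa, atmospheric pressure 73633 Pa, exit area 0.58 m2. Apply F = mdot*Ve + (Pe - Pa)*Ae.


F = 238.9 * 4376 + (90410 - 73633) * 0.58 = 1.0552e+06 N = 1055.2 kN

1055.2 kN


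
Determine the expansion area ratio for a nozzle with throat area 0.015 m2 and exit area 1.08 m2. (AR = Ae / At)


AR = 1.08 / 0.015 = 72.0

72.0


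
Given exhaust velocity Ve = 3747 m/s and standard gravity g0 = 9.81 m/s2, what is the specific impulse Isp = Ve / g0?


Isp = Ve / g0 = 3747 / 9.81 = 382.0 s

382.0 s


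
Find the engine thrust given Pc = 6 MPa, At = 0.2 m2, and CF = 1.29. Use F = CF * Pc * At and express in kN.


F = 1.29 * 6e6 * 0.2 = 1.5480e+06 N = 1548.0 kN

1548.0 kN


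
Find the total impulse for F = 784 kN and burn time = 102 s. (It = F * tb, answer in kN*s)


It = 784 * 102 = 79968 kN*s

79968 kN*s


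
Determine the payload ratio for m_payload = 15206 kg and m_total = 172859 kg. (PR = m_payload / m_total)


PR = 15206 / 172859 = 0.088

0.088


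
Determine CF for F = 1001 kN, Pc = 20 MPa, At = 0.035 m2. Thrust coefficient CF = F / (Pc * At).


CF = 1001000 / (20e6 * 0.035) = 1.43

1.43


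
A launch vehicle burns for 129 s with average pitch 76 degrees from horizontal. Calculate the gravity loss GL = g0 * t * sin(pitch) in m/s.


GL = 9.81 * 129 * sin(76 deg) = 1228 m/s

1228 m/s


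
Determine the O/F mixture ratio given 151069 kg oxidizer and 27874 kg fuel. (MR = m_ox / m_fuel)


MR = 151069 / 27874 = 5.42

5.42


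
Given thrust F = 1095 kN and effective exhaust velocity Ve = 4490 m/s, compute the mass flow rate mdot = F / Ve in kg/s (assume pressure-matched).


mdot = F / Ve = 1095000 / 4490 = 243.9 kg/s

243.9 kg/s


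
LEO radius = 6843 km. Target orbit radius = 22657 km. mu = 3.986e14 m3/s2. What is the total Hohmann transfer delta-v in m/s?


V1 = sqrt(mu/r1) = 7632.12 m/s
dV1 = V1*(sqrt(2*r2/(r1+r2)) - 1) = 1826.99 m/s
V2 = sqrt(mu/r2) = 4194.38 m/s
dV2 = V2*(1 - sqrt(2*r1/(r1+r2))) = 1337.48 m/s
Total dV = 3164 m/s

3164 m/s


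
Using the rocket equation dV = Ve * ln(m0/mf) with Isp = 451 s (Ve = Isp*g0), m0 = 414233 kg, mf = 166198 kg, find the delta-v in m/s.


Ve = 451 * 9.81 = 4424.31 m/s
dV = 4424.31 * ln(414233/166198) = 4040 m/s

4040 m/s


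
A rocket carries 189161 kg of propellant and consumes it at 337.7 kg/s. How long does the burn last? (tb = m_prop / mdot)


tb = 189161 / 337.7 = 560.1 s

560.1 s


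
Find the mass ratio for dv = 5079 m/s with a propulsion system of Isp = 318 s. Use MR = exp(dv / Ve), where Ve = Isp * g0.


Ve = 318 * 9.81 = 3119.58 m/s
MR = exp(5079 / 3119.58) = 5.094

5.094


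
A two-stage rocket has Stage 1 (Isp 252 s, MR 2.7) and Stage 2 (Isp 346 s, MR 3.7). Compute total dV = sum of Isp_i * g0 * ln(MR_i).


dV1 = 252 * 9.81 * ln(2.7) = 2455.4 m/s
dV2 = 346 * 9.81 * ln(3.7) = 4440.8 m/s
Total dV = 2455.4 + 4440.8 = 6896.2 m/s ~ 6896 m/s

6896 m/s


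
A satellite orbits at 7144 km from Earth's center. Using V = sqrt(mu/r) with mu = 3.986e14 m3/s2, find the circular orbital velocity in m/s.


V = sqrt(3.986e14 / 7144000) = 7470 m/s

7470 m/s


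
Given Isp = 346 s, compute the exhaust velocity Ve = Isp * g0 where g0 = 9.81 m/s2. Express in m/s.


Ve = Isp * g0 = 346 * 9.81 = 3394.3 m/s

3394.3 m/s


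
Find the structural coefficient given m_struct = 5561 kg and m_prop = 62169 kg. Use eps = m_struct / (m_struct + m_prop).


eps = 5561 / (5561 + 62169) = 0.0821

0.0821


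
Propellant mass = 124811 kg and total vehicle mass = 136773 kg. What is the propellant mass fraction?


PMF = 124811 / 136773 = 0.913

0.913


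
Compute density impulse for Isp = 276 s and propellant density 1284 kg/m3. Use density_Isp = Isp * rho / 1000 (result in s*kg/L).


rho*Isp = 276 * 1284 / 1000 = 354 s*kg/L

354 s*kg/L


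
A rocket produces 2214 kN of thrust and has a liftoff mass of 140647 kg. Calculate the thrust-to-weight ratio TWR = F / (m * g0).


TWR = 2214000 / (140647 * 9.81) = 1.6

1.6


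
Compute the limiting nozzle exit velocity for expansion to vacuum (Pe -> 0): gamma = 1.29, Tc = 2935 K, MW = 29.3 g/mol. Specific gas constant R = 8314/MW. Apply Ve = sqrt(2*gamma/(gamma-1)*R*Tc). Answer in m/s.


R = 8314 / 29.3 = 283.75 J/(kg.K)
Ve = sqrt(2 * 1.29 / (1.29 - 1) * 283.75 * 2935) = 2722 m/s

2722 m/s


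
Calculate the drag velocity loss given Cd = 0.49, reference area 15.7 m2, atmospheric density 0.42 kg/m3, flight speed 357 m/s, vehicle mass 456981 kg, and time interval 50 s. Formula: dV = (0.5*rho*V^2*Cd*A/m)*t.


D = 0.5 * 0.42 * 357^2 * 0.49 * 15.7 = 205897.68 N
a = 205897.68 / 456981 = 0.4506 m/s2
dV = 0.4506 * 50 = 22.5 m/s

22.5 m/s


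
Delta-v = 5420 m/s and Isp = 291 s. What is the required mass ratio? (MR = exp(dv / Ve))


Ve = 291 * 9.81 = 2854.71 m/s
MR = exp(5420 / 2854.71) = 6.677

6.677


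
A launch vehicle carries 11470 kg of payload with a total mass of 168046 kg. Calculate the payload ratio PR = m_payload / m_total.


PR = 11470 / 168046 = 0.0683

0.0683


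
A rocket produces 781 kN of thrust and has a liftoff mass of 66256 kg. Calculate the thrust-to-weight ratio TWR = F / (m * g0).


TWR = 781000 / (66256 * 9.81) = 1.2

1.2


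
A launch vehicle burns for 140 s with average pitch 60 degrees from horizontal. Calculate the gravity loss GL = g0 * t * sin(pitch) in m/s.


GL = 9.81 * 140 * sin(60 deg) = 1189 m/s

1189 m/s


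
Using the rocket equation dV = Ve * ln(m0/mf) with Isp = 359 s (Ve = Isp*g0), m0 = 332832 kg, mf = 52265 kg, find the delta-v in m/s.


Ve = 359 * 9.81 = 3521.79 m/s
dV = 3521.79 * ln(332832/52265) = 6520 m/s

6520 m/s


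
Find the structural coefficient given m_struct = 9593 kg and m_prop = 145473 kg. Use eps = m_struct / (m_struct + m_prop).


eps = 9593 / (9593 + 145473) = 0.0619

0.0619


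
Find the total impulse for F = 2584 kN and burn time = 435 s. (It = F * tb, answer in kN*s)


It = 2584 * 435 = 1124040 kN*s

1124040 kN*s


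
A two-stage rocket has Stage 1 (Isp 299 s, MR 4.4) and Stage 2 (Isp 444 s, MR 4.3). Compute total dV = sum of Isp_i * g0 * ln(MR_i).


dV1 = 299 * 9.81 * ln(4.4) = 4345.8 m/s
dV2 = 444 * 9.81 * ln(4.3) = 6353.2 m/s
Total dV = 4345.8 + 6353.2 = 10699.0 m/s ~ 10699 m/s

10699 m/s


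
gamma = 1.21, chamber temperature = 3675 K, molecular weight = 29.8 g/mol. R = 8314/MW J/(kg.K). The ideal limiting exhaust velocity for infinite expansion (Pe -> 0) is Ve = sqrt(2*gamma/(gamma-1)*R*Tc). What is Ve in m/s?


R = 8314 / 29.8 = 278.99 J/(kg.K)
Ve = sqrt(2 * 1.21 / (1.21 - 1) * 278.99 * 3675) = 3437 m/s

3437 m/s


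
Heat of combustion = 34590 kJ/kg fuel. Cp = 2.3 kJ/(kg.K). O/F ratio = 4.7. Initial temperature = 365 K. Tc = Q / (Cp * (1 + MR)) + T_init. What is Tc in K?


Tc = 34590 / (2.3 * (1 + 4.7)) + 365 = 3003 K

3003 K


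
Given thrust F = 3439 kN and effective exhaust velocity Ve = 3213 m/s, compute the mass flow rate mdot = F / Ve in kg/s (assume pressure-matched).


mdot = F / Ve = 3439000 / 3213 = 1070.3 kg/s

1070.3 kg/s


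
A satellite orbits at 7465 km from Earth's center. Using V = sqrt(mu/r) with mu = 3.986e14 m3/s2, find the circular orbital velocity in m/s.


V = sqrt(3.986e14 / 7465000) = 7307 m/s

7307 m/s


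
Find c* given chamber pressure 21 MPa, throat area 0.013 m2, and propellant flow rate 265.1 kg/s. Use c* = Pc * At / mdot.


c* = 21e6 * 0.013 / 265.1 = 1030 m/s

1030 m/s


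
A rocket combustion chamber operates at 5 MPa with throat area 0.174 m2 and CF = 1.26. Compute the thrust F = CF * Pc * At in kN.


F = 1.26 * 5e6 * 0.174 = 1.0962e+06 N = 1096.2 kN

1096.2 kN


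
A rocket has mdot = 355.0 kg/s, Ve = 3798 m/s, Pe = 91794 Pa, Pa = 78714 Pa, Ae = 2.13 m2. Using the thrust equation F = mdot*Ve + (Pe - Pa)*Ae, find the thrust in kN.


F = 355.0 * 3798 + (91794 - 78714) * 2.13 = 1.3762e+06 N = 1376.2 kN

1376.2 kN


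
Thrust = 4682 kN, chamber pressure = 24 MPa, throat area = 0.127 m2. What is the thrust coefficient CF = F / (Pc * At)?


CF = 4682000 / (24e6 * 0.127) = 1.54

1.54


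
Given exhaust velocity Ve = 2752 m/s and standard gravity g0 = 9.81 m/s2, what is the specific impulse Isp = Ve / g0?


Isp = Ve / g0 = 2752 / 9.81 = 280.5 s

280.5 s


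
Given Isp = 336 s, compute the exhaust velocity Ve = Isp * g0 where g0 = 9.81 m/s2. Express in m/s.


Ve = Isp * g0 = 336 * 9.81 = 3296.2 m/s

3296.2 m/s


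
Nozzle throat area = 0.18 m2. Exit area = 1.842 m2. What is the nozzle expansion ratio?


AR = 1.842 / 0.18 = 10.2

10.2


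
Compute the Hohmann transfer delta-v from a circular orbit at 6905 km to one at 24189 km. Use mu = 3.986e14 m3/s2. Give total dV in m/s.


V1 = sqrt(mu/r1) = 7597.78 m/s
dV1 = V1*(sqrt(2*r2/(r1+r2)) - 1) = 1879.25 m/s
V2 = sqrt(mu/r2) = 4059.38 m/s
dV2 = V2*(1 - sqrt(2*r1/(r1+r2))) = 1354.06 m/s
Total dV = 3233 m/s

3233 m/s


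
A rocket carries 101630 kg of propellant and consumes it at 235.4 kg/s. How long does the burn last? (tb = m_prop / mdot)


tb = 101630 / 235.4 = 431.7 s

431.7 s


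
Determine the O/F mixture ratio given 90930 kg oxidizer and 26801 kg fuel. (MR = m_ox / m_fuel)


MR = 90930 / 26801 = 3.39

3.39


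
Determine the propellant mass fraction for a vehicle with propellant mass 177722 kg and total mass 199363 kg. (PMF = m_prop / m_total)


PMF = 177722 / 199363 = 0.891

0.891


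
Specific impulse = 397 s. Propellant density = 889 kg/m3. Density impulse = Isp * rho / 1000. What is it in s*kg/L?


rho*Isp = 397 * 889 / 1000 = 353 s*kg/L

353 s*kg/L


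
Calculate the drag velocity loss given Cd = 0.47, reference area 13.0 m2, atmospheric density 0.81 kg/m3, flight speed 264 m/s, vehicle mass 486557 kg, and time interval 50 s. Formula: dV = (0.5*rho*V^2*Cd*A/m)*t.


D = 0.5 * 0.81 * 264^2 * 0.47 * 13.0 = 172466.24 N
a = 172466.24 / 486557 = 0.3545 m/s2
dV = 0.3545 * 50 = 17.7 m/s

17.7 m/s


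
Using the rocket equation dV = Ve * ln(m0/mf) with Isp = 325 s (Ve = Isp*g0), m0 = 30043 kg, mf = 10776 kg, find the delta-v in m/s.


Ve = 325 * 9.81 = 3188.25 m/s
dV = 3188.25 * ln(30043/10776) = 3269 m/s

3269 m/s


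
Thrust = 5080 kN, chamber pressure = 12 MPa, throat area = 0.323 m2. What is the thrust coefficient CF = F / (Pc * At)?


CF = 5080000 / (12e6 * 0.323) = 1.31

1.31


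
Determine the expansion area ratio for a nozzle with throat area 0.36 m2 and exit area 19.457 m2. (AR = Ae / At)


AR = 19.457 / 0.36 = 54.0

54.0


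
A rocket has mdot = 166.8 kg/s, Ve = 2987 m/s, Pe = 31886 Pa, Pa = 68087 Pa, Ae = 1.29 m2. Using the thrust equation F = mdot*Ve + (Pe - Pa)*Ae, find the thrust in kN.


F = 166.8 * 2987 + (31886 - 68087) * 1.29 = 451532.0 N = 451.5 kN

451.5 kN


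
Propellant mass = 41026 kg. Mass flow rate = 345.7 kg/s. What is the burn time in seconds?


tb = 41026 / 345.7 = 118.7 s

118.7 s


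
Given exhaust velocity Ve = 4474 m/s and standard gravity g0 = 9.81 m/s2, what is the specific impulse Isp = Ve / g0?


Isp = Ve / g0 = 4474 / 9.81 = 456.1 s

456.1 s


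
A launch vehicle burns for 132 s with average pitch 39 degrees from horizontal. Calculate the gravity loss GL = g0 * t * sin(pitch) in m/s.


GL = 9.81 * 132 * sin(39 deg) = 815 m/s

815 m/s


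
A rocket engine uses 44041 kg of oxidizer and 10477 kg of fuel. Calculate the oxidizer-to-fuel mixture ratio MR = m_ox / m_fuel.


MR = 44041 / 10477 = 4.2

4.2


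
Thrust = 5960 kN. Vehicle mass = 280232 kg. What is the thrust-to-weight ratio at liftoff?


TWR = 5960000 / (280232 * 9.81) = 2.17

2.17


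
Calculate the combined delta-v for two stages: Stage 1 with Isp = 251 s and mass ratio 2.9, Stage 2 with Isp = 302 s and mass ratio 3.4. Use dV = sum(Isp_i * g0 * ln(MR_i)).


dV1 = 251 * 9.81 * ln(2.9) = 2621.6 m/s
dV2 = 302 * 9.81 * ln(3.4) = 3625.6 m/s
Total dV = 2621.6 + 3625.6 = 6247.2 m/s ~ 6247 m/s

6247 m/s


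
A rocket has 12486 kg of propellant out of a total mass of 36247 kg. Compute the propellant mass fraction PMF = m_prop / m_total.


PMF = 12486 / 36247 = 0.344

0.344


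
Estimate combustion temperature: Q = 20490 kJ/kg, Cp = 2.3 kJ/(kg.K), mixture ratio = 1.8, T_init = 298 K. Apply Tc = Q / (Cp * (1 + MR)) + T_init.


Tc = 20490 / (2.3 * (1 + 1.8)) + 298 = 3480 K

3480 K


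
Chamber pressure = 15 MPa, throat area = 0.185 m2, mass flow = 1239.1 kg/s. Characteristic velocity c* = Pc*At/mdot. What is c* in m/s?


c* = 15e6 * 0.185 / 1239.1 = 2240 m/s

2240 m/s


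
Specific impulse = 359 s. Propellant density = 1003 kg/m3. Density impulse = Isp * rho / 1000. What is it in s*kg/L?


rho*Isp = 359 * 1003 / 1000 = 360 s*kg/L

360 s*kg/L


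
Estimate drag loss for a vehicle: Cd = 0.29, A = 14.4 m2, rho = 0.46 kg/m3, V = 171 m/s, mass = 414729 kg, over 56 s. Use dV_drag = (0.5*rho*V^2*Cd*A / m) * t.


D = 0.5 * 0.46 * 171^2 * 0.29 * 14.4 = 28085.4 N
a = 28085.4 / 414729 = 0.0677 m/s2
dV = 0.0677 * 56 = 3.8 m/s

3.8 m/s


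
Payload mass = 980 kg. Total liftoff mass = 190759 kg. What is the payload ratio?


PR = 980 / 190759 = 0.0051

0.0051


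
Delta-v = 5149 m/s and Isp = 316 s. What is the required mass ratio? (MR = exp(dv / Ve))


Ve = 316 * 9.81 = 3099.96 m/s
MR = exp(5149 / 3099.96) = 5.265

5.265


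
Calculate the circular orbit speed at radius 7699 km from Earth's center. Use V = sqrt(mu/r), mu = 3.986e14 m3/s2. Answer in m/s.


V = sqrt(3.986e14 / 7699000) = 7195 m/s

7195 m/s


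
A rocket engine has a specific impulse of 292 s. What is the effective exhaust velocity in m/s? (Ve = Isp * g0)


Ve = Isp * g0 = 292 * 9.81 = 2864.5 m/s

2864.5 m/s


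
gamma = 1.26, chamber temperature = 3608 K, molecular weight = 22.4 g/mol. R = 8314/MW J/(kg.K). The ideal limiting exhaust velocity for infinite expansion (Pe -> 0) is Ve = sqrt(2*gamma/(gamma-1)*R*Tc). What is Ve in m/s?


R = 8314 / 22.4 = 371.16 J/(kg.K)
Ve = sqrt(2 * 1.26 / (1.26 - 1) * 371.16 * 3608) = 3603 m/s

3603 m/s


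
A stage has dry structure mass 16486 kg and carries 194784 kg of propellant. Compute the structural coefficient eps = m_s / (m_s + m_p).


eps = 16486 / (16486 + 194784) = 0.078

0.078


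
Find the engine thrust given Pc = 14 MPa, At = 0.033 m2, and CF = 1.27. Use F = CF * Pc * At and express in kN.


F = 1.27 * 14e6 * 0.033 = 586740.0 N = 586.7 kN

586.7 kN


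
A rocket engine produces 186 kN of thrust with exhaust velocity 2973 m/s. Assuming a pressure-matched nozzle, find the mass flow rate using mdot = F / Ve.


mdot = F / Ve = 186000 / 2973 = 62.6 kg/s

62.6 kg/s


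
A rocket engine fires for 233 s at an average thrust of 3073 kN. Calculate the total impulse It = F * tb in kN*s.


It = 3073 * 233 = 716009 kN*s

716009 kN*s


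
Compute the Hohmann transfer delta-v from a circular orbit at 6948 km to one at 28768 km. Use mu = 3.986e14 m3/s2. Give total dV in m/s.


V1 = sqrt(mu/r1) = 7574.23 m/s
dV1 = V1*(sqrt(2*r2/(r1+r2)) - 1) = 2039.17 m/s
V2 = sqrt(mu/r2) = 3722.32 m/s
dV2 = V2*(1 - sqrt(2*r1/(r1+r2))) = 1400.51 m/s
Total dV = 3440 m/s

3440 m/s


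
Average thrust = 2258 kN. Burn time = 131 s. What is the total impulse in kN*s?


It = 2258 * 131 = 295798 kN*s

295798 kN*s


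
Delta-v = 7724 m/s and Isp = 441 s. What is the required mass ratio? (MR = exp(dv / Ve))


Ve = 441 * 9.81 = 4326.21 m/s
MR = exp(7724 / 4326.21) = 5.962

5.962


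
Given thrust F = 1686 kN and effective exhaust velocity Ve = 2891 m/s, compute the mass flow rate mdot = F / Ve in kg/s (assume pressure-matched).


mdot = F / Ve = 1686000 / 2891 = 583.2 kg/s

583.2 kg/s


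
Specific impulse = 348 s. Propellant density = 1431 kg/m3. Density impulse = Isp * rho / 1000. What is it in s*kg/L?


rho*Isp = 348 * 1431 / 1000 = 498 s*kg/L

498 s*kg/L


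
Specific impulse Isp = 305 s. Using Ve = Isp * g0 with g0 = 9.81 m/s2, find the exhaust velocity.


Ve = Isp * g0 = 305 * 9.81 = 2992.1 m/s

2992.1 m/s


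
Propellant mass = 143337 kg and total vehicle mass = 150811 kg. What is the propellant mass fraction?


PMF = 143337 / 150811 = 0.95

0.95


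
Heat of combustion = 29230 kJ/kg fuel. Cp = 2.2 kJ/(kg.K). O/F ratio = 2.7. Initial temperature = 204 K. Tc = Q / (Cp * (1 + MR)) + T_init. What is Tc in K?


Tc = 29230 / (2.2 * (1 + 2.7)) + 204 = 3795 K

3795 K


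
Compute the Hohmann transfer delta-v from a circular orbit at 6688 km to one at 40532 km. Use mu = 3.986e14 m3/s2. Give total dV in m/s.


V1 = sqrt(mu/r1) = 7720.06 m/s
dV1 = V1*(sqrt(2*r2/(r1+r2)) - 1) = 2395.07 m/s
V2 = sqrt(mu/r2) = 3135.95 m/s
dV2 = V2*(1 - sqrt(2*r1/(r1+r2))) = 1466.9 m/s
Total dV = 3862 m/s

3862 m/s


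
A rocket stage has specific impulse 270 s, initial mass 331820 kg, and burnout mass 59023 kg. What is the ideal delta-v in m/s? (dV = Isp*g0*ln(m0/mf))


Ve = 270 * 9.81 = 2648.7 m/s
dV = 2648.7 * ln(331820/59023) = 4573 m/s

4573 m/s


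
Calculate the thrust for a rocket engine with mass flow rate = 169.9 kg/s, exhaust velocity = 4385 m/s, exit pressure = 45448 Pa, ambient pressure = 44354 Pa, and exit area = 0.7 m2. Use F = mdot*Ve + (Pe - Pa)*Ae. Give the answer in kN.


F = 169.9 * 4385 + (45448 - 44354) * 0.7 = 745777.0 N = 745.8 kN

745.8 kN


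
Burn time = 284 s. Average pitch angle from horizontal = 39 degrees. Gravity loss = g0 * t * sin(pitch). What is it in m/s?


GL = 9.81 * 284 * sin(39 deg) = 1753 m/s

1753 m/s


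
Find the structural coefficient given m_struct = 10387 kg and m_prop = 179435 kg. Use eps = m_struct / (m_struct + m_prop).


eps = 10387 / (10387 + 179435) = 0.0547

0.0547


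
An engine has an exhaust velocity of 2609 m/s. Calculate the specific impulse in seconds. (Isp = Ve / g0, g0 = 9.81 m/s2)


Isp = Ve / g0 = 2609 / 9.81 = 266.0 s

266.0 s


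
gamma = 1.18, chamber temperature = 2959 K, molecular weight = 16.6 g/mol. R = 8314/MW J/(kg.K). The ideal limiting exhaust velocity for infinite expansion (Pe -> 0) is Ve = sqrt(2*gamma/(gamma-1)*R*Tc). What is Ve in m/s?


R = 8314 / 16.6 = 500.84 J/(kg.K)
Ve = sqrt(2 * 1.18 / (1.18 - 1) * 500.84 * 2959) = 4408 m/s

4408 m/s


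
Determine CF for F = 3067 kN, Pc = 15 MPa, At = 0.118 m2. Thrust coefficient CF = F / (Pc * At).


CF = 3067000 / (15e6 * 0.118) = 1.73

1.73


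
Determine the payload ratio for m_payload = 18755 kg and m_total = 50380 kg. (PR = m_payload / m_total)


PR = 18755 / 50380 = 0.3723

0.3723


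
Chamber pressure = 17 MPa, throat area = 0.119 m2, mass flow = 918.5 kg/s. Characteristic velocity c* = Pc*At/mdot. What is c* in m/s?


c* = 17e6 * 0.119 / 918.5 = 2203 m/s

2203 m/s


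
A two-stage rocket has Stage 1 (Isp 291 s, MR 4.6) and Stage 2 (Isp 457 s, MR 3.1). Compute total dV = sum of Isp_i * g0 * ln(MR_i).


dV1 = 291 * 9.81 * ln(4.6) = 4356.4 m/s
dV2 = 457 * 9.81 * ln(3.1) = 5072.3 m/s
Total dV = 4356.4 + 5072.3 = 9428.7 m/s ~ 9429 m/s

9429 m/s


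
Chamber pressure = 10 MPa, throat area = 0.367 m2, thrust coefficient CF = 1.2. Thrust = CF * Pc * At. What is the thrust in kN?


F = 1.2 * 10e6 * 0.367 = 4.4040e+06 N = 4404.0 kN

4404.0 kN


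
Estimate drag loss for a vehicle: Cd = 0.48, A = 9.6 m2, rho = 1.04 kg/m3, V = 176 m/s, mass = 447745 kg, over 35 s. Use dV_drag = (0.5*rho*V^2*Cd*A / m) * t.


D = 0.5 * 1.04 * 176^2 * 0.48 * 9.6 = 74223.45 N
a = 74223.45 / 447745 = 0.1658 m/s2
dV = 0.1658 * 35 = 5.8 m/s

5.8 m/s


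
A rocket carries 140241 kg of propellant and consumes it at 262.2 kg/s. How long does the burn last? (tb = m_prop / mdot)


tb = 140241 / 262.2 = 534.9 s

534.9 s


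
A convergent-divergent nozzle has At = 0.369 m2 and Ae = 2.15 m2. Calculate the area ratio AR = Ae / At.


AR = 2.15 / 0.369 = 5.8

5.8


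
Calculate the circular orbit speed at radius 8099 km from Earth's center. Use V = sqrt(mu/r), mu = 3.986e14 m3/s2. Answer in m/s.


V = sqrt(3.986e14 / 8099000) = 7015 m/s

7015 m/s


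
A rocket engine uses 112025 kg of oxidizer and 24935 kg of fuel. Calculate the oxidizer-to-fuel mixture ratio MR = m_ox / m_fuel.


MR = 112025 / 24935 = 4.49

4.49


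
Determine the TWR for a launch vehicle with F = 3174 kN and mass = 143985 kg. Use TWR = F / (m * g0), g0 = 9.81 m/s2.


TWR = 3174000 / (143985 * 9.81) = 2.25

2.25


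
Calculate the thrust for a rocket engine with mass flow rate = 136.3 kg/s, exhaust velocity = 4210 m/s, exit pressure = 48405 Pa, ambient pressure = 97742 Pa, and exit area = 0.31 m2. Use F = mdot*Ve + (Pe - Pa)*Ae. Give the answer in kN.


F = 136.3 * 4210 + (48405 - 97742) * 0.31 = 558529.0 N = 558.5 kN

558.5 kN


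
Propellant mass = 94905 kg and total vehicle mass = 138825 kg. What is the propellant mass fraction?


PMF = 94905 / 138825 = 0.684

0.684


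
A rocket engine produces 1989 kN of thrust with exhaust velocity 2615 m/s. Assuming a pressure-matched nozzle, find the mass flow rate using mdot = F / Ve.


mdot = F / Ve = 1989000 / 2615 = 760.6 kg/s

760.6 kg/s


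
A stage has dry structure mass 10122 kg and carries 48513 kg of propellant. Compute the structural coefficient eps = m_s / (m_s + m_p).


eps = 10122 / (10122 + 48513) = 0.1726

0.1726


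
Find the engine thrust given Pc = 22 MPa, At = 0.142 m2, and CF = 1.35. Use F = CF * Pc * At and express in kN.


F = 1.35 * 22e6 * 0.142 = 4.2174e+06 N = 4217.4 kN

4217.4 kN


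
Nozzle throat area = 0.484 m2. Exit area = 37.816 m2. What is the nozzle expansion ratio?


AR = 37.816 / 0.484 = 78.1

78.1


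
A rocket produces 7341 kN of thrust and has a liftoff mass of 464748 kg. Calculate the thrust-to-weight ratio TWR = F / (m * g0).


TWR = 7341000 / (464748 * 9.81) = 1.61

1.61


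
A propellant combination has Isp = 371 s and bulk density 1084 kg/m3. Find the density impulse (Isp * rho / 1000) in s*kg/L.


rho*Isp = 371 * 1084 / 1000 = 402 s*kg/L

402 s*kg/L


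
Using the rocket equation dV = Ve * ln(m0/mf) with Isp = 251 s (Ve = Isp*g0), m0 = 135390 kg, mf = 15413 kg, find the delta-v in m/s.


Ve = 251 * 9.81 = 2462.31 m/s
dV = 2462.31 * ln(135390/15413) = 5350 m/s

5350 m/s


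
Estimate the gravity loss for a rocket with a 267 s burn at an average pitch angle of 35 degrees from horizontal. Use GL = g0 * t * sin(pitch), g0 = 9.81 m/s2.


GL = 9.81 * 267 * sin(35 deg) = 1502 m/s

1502 m/s


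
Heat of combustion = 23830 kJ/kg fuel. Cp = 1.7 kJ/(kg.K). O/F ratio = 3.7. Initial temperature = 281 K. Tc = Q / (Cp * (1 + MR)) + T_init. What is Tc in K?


Tc = 23830 / (1.7 * (1 + 3.7)) + 281 = 3263 K

3263 K


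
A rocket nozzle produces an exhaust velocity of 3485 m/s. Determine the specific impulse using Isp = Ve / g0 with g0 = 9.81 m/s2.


Isp = Ve / g0 = 3485 / 9.81 = 355.2 s

355.2 s


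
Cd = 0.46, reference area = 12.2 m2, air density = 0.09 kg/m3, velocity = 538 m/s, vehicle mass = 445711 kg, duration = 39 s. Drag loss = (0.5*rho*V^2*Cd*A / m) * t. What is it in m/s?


D = 0.5 * 0.09 * 538^2 * 0.46 * 12.2 = 73096.19 N
a = 73096.19 / 445711 = 0.164 m/s2
dV = 0.164 * 39 = 6.4 m/s

6.4 m/s


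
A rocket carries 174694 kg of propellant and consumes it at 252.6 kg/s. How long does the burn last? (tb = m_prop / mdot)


tb = 174694 / 252.6 = 691.6 s

691.6 s


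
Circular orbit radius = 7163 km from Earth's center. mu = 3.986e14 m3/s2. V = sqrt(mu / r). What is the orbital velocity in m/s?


V = sqrt(3.986e14 / 7163000) = 7460 m/s

7460 m/s


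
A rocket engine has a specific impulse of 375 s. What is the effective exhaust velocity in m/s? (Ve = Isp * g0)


Ve = Isp * g0 = 375 * 9.81 = 3678.8 m/s

3678.8 m/s


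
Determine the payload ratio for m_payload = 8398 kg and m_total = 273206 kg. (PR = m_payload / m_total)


PR = 8398 / 273206 = 0.0307

0.0307


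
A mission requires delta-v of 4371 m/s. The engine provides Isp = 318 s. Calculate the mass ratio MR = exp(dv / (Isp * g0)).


Ve = 318 * 9.81 = 3119.58 m/s
MR = exp(4371 / 3119.58) = 4.06

4.06


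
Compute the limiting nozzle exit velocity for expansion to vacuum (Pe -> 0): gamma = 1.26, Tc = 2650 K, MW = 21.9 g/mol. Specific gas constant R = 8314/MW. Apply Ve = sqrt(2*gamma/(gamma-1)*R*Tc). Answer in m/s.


R = 8314 / 21.9 = 379.63 J/(kg.K)
Ve = sqrt(2 * 1.26 / (1.26 - 1) * 379.63 * 2650) = 3123 m/s

3123 m/s


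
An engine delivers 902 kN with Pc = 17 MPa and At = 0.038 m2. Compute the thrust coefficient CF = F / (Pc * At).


CF = 902000 / (17e6 * 0.038) = 1.4

1.4


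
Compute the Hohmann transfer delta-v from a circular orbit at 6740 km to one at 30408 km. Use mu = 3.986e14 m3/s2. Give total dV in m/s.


V1 = sqrt(mu/r1) = 7690.22 m/s
dV1 = V1*(sqrt(2*r2/(r1+r2)) - 1) = 2149.44 m/s
V2 = sqrt(mu/r2) = 3620.55 m/s
dV2 = V2*(1 - sqrt(2*r1/(r1+r2))) = 1439.57 m/s
Total dV = 3589 m/s

3589 m/s


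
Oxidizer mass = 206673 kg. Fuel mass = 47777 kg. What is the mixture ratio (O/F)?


MR = 206673 / 47777 = 4.33

4.33


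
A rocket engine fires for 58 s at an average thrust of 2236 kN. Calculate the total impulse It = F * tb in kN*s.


It = 2236 * 58 = 129688 kN*s

129688 kN*s


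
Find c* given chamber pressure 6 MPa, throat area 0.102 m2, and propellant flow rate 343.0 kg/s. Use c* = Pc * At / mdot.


c* = 6e6 * 0.102 / 343.0 = 1784 m/s

1784 m/s


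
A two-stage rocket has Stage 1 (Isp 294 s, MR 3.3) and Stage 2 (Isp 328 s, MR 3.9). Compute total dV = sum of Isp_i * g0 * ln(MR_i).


dV1 = 294 * 9.81 * ln(3.3) = 3443.4 m/s
dV2 = 328 * 9.81 * ln(3.9) = 4379.2 m/s
Total dV = 3443.4 + 4379.2 = 7822.6 m/s ~ 7823 m/s

7823 m/s


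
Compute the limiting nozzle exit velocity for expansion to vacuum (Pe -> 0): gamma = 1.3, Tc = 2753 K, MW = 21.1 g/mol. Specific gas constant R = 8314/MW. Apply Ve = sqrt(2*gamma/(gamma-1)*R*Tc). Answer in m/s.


R = 8314 / 21.1 = 394.03 J/(kg.K)
Ve = sqrt(2 * 1.3 / (1.3 - 1) * 394.03 * 2753) = 3066 m/s

3066 m/s


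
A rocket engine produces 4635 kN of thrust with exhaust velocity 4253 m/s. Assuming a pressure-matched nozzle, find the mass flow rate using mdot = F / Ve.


mdot = F / Ve = 4635000 / 4253 = 1089.8 kg/s

1089.8 kg/s


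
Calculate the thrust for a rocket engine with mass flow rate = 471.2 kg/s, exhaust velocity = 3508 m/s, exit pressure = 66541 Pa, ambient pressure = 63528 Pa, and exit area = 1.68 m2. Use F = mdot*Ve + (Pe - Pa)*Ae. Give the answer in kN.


F = 471.2 * 3508 + (66541 - 63528) * 1.68 = 1.6580e+06 N = 1658.0 kN

1658.0 kN
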